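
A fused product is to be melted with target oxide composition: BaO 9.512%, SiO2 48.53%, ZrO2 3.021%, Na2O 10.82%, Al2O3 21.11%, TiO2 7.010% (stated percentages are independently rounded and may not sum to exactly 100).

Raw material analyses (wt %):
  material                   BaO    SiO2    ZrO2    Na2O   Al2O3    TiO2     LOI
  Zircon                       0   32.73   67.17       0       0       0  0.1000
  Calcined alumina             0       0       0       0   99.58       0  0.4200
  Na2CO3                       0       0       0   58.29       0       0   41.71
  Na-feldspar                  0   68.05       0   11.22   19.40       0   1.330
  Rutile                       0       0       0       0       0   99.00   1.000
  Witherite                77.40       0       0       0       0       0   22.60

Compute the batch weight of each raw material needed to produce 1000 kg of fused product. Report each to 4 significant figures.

Batch per 1000 kg fused product:
  Zircon: 44.98 kg
  Calcined alumina: 77.27 kg
  Na2CO3: 52.52 kg
  Na-feldspar: 691.5 kg
  Rutile: 70.81 kg
  Witherite: 122.9 kg
Total batch = 1060 kg; LOI loss = 59.96 kg; yield = 94.34%

Working values are printed (rounded to 4 significant figures) as written; each numeric step keeps full float precision at all times. Each reported value includes exactly one rounding; all derived quantities (totals, LOI, net glass mass, yield, the six compositions) are computed at full float precision from the batch weights on 1000 kg of glass as written in the problem or the answer.
Oxide mass targets, per 1000 kg fused product:
  BaO: 9.512% × 1000 = 95.12 kg
  SiO2: 48.53% × 1000 = 485.3 kg
  ZrO2: 3.021% × 1000 = 30.21 kg
  Na2O: 10.82% × 1000 = 108.2 kg
  Al2O3: 21.11% × 1000 = 211.1 kg
  TiO2: 7.010% × 1000 = 70.10 kg
Checking each oxide sum from the weights as reported, for the quoted basis mass (sums match the target masses within answer rounding):
  BaO: 122.9·0.7740 = 95.12 kg (target 95.12 kg)
  SiO2: 44.98·0.3273 + 691.5·0.6805 = 485.3 kg (target 485.3 kg)
  ZrO2: 44.98·0.6717 = 30.21 kg (target 30.21 kg)
  Na2O: 52.52·0.5829 + 691.5·0.1122 = 108.2 kg (target 108.2 kg)
  Al2O3: 77.27·0.9958 + 691.5·0.1940 = 211.1 kg (target 211.1 kg)
  TiO2: 70.81·0.9900 = 70.10 kg (target 70.10 kg)
The glass-mass cross-check: net batch after ignition = 1000 kg (per-oxide target masses sum to 1000 kg; versus the stated basis of 1000 kg — differing by rounding only).
Summing the batch: Σ batch = 1060 kg; the LOI term Σ batch·LOI equals 59.96 kg; yield = glass ÷ total batch = 94.34%.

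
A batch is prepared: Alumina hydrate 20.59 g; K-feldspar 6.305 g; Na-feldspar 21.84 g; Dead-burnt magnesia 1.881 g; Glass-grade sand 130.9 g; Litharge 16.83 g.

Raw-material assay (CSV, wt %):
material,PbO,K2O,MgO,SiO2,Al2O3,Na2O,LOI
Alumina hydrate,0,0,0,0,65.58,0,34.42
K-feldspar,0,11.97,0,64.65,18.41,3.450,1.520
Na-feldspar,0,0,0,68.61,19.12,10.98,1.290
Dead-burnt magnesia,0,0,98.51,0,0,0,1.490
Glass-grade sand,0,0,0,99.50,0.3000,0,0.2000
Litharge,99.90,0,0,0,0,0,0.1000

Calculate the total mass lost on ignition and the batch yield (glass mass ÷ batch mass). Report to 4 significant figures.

LOI loss = 7.771 g; glass = 190.6 g; yield = 96.08%

Rounding to 4 significant digits governs each in-between result as displayed — every computation holds exact precision end to end — a single rounding produces every reported number — all derived quantities (the totals, yield, glass mass, ignition loss, the six compositions) are rebuilt starting from the weights for 190.6 g of glass at exact precision, as set out in problem or answer.
Each material's LOI contribution:
  Alumina hydrate: 20.59 × 0.3442 = 7.087 g
  K-feldspar: 6.305 × 0.01520 = 0.09584 g
  Na-feldspar: 21.84 × 0.01290 = 0.2817 g
  Dead-burnt magnesia: 1.881 × 0.01490 = 0.02803 g
  Glass-grade sand: 130.9 × 0.002000 = 0.2618 g
  Litharge: 16.83 × 0.001000 = 0.01683 g
Total LOI = 7.771 g
Glass = batch − LOI = 198.3 − 7.771 = 190.6 g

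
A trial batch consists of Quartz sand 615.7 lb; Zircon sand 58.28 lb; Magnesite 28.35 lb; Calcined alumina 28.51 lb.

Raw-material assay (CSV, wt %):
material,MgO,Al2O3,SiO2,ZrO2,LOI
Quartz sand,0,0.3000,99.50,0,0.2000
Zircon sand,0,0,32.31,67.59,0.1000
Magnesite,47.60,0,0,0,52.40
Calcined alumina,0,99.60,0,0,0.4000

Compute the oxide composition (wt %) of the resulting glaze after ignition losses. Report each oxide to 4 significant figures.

Working values appear (rounded to four significant digits) as written; all arithmetic maintains exact precision at all times. Every reported value includes exactly one rounding. All derived quantities are computed starting from the weights on 714.6 lb of glass at full precision (totals, ignition loss, net glass mass, yield, four oxide percentages) as written in problem or answer.
Per-oxide mass from batch:
  MgO: 28.35·0.4760 = 13.49 lb
  Al2O3: 615.7·0.003000 + 28.51·0.9960 = 30.24 lb
  SiO2: 615.7·0.9950 + 58.28·0.3231 = 631.5 lb
  ZrO2: 58.28·0.6759 = 39.39 lb
LOI: 615.7·0.002000 + 58.28·0.001000 + 28.35·0.5240 + 28.51·0.004000 = 16.26 lb
batch − LOI leaves glass = 730.8 − 16.26 = 714.6 lb (equal to the oxide-mass sum)
each oxide over glass, ×100, is wt %

Glass mass = 714.6 lb (batch 730.8 − LOI 16.26).
Composition: MgO 1.888%, Al2O3 4.232%, SiO2 88.37%, ZrO2 5.513%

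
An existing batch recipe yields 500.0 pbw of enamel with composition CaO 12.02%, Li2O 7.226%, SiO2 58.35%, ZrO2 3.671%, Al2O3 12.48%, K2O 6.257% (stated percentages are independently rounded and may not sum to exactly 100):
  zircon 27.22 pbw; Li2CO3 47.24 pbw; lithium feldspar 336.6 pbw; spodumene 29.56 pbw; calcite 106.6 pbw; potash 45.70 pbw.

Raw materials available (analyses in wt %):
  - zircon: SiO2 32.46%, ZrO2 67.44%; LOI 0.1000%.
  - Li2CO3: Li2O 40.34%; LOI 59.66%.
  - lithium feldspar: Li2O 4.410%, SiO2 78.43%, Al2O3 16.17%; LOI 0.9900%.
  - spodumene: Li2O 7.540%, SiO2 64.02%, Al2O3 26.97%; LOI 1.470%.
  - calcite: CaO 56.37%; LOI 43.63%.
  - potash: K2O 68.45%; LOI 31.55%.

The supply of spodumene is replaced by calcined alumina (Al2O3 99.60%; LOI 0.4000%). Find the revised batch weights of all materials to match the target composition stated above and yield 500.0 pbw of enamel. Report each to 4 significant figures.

Revised batch per 500.0 pbw enamel:
  zircon: 27.22 pbw
  Li2CO3: 50.13 pbw
  lithium feldspar: 360.7 pbw
  calcined alumina: 4.087 pbw
  calcite: 106.6 pbw
  potash: 45.70 pbw
Total batch = 594.4 pbw; LOI loss = 94.45 pbw

Mid-chain values are shown (rounded to 4 significant figures) between the steps — all internal work keeps full precision end to end. Every reported figure receives exactly one rounding; the derived quantities are carried at full float precision (the yield, ignition loss, net glass mass, totals, six oxide percentages) starting from the weights at 500.0 pbw of glass, exactly as printed in the problem or answer text.
Per-oxide target masses for 500.0 pbw enamel:
  CaO: 12.02% × 500.0 = 60.10 pbw
  Li2O: 7.226% × 500.0 = 36.13 pbw
  SiO2: 58.35% × 500.0 = 291.8 pbw
  ZrO2: 3.671% × 500.0 = 18.36 pbw
  Al2O3: 12.48% × 500.0 = 62.40 pbw
  K2O: 6.257% × 500.0 = 31.28 pbw
Balance tally, oxide-wise, applying the batch weights above, relative to the basis at hand (each sum matches its target mass within answer rounding):
  CaO: 106.6·0.5637 = 60.09 pbw (target 60.10 pbw)
  Li2O: 50.13·0.4034 + 360.7·0.04410 = 36.13 pbw (target 36.13 pbw)
  SiO2: 27.22·0.3246 + 360.7·0.7843 = 291.7 pbw (target 291.8 pbw)
  ZrO2: 27.22·0.6744 = 18.36 pbw (target 18.36 pbw)
  Al2O3: 360.7·0.1617 + 4.087·0.9960 = 62.40 pbw (target 62.40 pbw)
  K2O: 45.70·0.6845 = 31.28 pbw (target 31.28 pbw)
The glass-mass cross-check: the batch minus its LOI: 500.0 pbw (the targets, summed, come to 500.0 pbw; basis as stated: 500.0 pbw — deltas are rounding alone).
Whole-batch sum: Σ batch = 594.4 pbw; Σ batch·LOI gives LOI loss = 94.45 pbw; glass ÷ batch gives a yield of 84.11%.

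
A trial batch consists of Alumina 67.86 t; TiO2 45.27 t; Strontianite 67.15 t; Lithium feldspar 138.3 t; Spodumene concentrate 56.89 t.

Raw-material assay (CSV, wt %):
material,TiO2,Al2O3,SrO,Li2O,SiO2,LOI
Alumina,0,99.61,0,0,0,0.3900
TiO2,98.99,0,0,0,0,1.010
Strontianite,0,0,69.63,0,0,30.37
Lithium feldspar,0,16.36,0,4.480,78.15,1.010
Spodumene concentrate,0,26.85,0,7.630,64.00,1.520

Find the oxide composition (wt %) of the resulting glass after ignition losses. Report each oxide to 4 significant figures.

Glass mass = 352.1 t (batch 375.5 − LOI 23.38).
Composition: TiO2 12.73%, Al2O3 29.96%, SrO 13.28%, Li2O 2.993%, SiO2 41.04%

Every computation maintains full float precision at all times; working values are printed with 4-significant-figure rounding as written; each reported value takes exactly one rounding. Derived quantities (glass mass, the yield, totals, ignition loss, the five compositions) are carried in exact precision from the batch weights per 352.1 t of glass, exactly as printed in question or answer.
Per-oxide mass from batch:
  TiO2: 45.27·0.9899 = 44.81 t
  Al2O3: 67.86·0.9961 + 138.3·0.1636 + 56.89·0.2685 = 105.5 t
  SrO: 67.15·0.6963 = 46.76 t
  Li2O: 138.3·0.04480 + 56.89·0.07630 = 10.54 t
  SiO2: 138.3·0.7815 + 56.89·0.6400 = 144.5 t
LOI: 67.86·0.003900 + 45.27·0.01010 + 67.15·0.3037 + 138.3·0.01010 + 56.89·0.01520 = 23.38 t
batch − LOI leaves glass = 375.5 − 23.38 = 352.1 t (= the summed oxide contributions)
wt % = 100 × oxide mass / glass mass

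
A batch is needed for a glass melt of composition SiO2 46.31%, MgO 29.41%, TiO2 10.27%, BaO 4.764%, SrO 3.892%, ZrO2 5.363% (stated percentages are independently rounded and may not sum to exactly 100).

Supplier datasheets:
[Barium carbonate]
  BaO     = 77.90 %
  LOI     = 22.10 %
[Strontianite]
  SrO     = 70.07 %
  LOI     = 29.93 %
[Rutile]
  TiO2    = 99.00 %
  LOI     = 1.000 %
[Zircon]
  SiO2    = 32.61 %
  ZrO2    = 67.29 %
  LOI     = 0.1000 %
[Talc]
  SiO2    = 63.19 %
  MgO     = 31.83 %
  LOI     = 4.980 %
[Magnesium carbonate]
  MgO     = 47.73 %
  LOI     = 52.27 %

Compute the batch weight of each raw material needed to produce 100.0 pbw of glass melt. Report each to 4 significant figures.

All arithmetic carries full float precision from start to finish. Intermediates are shown (rounded to four significant figures) alongside each step. Each reported value undergoes a single rounding; all derived quantities, which include ignition loss, the yield, net glass mass, the six compositions, totals, are carried in full precision, as set out in problem or answer, from the batch weights per 100.0 pbw of glass.
Target oxide masses per 100.0 pbw glass melt:
  SiO2: 46.31% × 100.0 = 46.31 pbw
  MgO: 29.41% × 100.0 = 29.41 pbw
  TiO2: 10.27% × 100.0 = 10.27 pbw
  BaO: 4.764% × 100.0 = 4.764 pbw
  SrO: 3.892% × 100.0 = 3.892 pbw
  ZrO2: 5.363% × 100.0 = 5.363 pbw
Balance tally, oxide-wise, given the weights on record, against the basis in use (sums match the target masses exact up to rounding of places):
  SiO2: 7.970·0.3261 + 69.17·0.6319 = 46.31 pbw (target 46.31 pbw)
  MgO: 69.17·0.3183 + 15.49·0.4773 = 29.41 pbw (target 29.41 pbw)
  TiO2: 10.37·0.9900 = 10.27 pbw (target 10.27 pbw)
  BaO: 6.116·0.7790 = 4.764 pbw (target 4.764 pbw)
  SrO: 5.554·0.7007 = 3.892 pbw (target 3.892 pbw)
  ZrO2: 7.970·0.6729 = 5.363 pbw (target 5.363 pbw)
Glass mass check: net batch after ignition = 100.0 pbw (the targets, summed, come to 100.0 pbw; against the stated basis, 100.0 pbw — any gap is answer rounding).
Whole-batch sum: Σ batch = 114.7 pbw; loss to ignition Σ batch·LOI = 14.67 pbw; yield: glass divided by total = 87.21%.

Batch per 100.0 pbw glass melt:
  Barium carbonate: 6.116 pbw
  Strontianite: 5.554 pbw
  Rutile: 10.37 pbw
  Zircon: 7.970 pbw
  Talc: 69.17 pbw
  Magnesium carbonate: 15.49 pbw
Total batch = 114.7 pbw; LOI loss = 14.67 pbw; yield = 87.21%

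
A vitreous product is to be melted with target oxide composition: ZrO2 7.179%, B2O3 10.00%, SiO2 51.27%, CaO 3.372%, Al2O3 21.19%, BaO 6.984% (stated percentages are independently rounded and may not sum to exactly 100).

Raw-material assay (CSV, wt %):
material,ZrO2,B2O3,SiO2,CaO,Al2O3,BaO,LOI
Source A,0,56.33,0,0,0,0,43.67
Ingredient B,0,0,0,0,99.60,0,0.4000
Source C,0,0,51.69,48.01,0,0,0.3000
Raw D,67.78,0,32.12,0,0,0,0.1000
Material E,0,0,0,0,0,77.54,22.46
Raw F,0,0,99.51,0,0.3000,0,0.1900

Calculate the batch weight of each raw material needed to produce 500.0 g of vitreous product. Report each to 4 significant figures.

All arithmetic keeps full float precision throughout — mid-chain values are displayed, with 4-significant-figure rounding, within the worked lines; a single rounding yields each reported value — derived quantities are re-derived in full float precision (totals, yield, net glass mass, ignition loss, six oxide percentages) starting from the weights on 500.0 g of glass, precisely as stated by the problem or the answer.
Oxide-by-oxide targets in 500.0 g vitreous product:
  ZrO2: 7.179% × 500.0 = 35.90 g
  B2O3: 10.00% × 500.0 = 50.00 g
  SiO2: 51.27% × 500.0 = 256.4 g
  CaO: 3.372% × 500.0 = 16.86 g
  Al2O3: 21.19% × 500.0 = 106.0 g
  BaO: 6.984% × 500.0 = 34.92 g
Oxide-by-oxide audit applying the batch weights above, on the stated basis (every target is met by its sum given rounding of the digits):
  ZrO2: 52.96·0.6778 = 35.90 g (target 35.90 g)
  B2O3: 88.76·0.5633 = 50.00 g (target 50.00 g)
  SiO2: 35.12·0.5169 + 52.96·0.3212 + 222.3·0.9951 = 256.4 g (target 256.4 g)
  CaO: 35.12·0.4801 = 16.86 g (target 16.86 g)
  Al2O3: 105.7·0.9960 + 222.3·0.003000 = 105.9 g (target 106.0 g)
  BaO: 45.03·0.7754 = 34.92 g (target 34.92 g)
Consistency of the glass mass: whole batch net of LOI = 500.0 g (oxide target masses add up to 500.0 g; the stated basis being 500.0 g — a pure rounding effect).
Adding the batch up: Σ batch = 549.9 g; LOI removed, Σ of batch·LOI: 49.88 g; yield: glass divided by total = 90.93%.

Batch per 500.0 g vitreous product:
  Source A: 88.76 g
  Ingredient B: 105.7 g
  Source C: 35.12 g
  Raw D: 52.96 g
  Material E: 45.03 g
  Raw F: 222.3 g
Total batch = 549.9 g; LOI loss = 49.88 g; yield = 90.93%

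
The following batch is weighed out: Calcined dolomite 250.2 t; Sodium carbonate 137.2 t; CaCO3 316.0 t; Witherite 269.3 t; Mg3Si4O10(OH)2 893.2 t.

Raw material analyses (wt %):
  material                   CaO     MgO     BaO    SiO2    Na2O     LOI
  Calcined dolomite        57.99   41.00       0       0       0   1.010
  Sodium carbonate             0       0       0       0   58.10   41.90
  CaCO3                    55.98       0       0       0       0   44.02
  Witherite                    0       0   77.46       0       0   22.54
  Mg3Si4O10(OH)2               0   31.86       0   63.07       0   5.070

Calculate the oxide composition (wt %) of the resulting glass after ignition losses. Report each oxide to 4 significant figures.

Working values are printed rounded to 4 significant figures between the steps; all arithmetic carries exact precision at every stage — each reported figure is rounded a single time. Derived quantities (glass mass, the five compositions, LOI, the yield, the totals) are carried from the weighed amounts for 1561 t of glass in full precision as quoted within problem or answer.
Mass of each oxide from the mix:
  CaO: 250.2·0.5799 + 316.0·0.5598 = 322.0 t
  MgO: 250.2·0.4100 + 893.2·0.3186 = 387.2 t
  BaO: 269.3·0.7746 = 208.6 t
  SiO2: 893.2·0.6307 = 563.3 t
  Na2O: 137.2·0.5810 = 79.71 t
LOI: 250.2·0.01010 + 137.2·0.4190 + 316.0·0.4402 + 269.3·0.2254 + 893.2·0.05070 = 305.1 t
batch − LOI leaves glass = 1866 − 305.1 = 1561 t (equal to the oxide-mass sum)
percent share: oxide ÷ glass, ×100

Glass mass = 1561 t (batch 1866 − LOI 305.1).
Composition: CaO 20.63%, MgO 24.80%, BaO 13.36%, SiO2 36.09%, Na2O 5.107%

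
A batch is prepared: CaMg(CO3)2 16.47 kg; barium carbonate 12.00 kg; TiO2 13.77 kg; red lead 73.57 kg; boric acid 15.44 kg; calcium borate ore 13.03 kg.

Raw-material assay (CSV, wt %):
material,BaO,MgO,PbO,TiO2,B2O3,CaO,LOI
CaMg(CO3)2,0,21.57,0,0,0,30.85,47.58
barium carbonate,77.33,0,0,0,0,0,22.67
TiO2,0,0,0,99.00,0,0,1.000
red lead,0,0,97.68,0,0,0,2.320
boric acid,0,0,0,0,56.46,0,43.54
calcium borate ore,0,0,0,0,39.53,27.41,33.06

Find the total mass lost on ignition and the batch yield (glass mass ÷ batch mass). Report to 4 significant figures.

LOI loss = 23.43 kg; glass = 120.8 kg; yield = 83.76%

Each numeric step carries full precision in all steps — intermediates appear rounded to 4 significant digits in the printout. Exactly one rounding lands on each reported number. Derived quantities, which include the yield, LOI, six oxide percentages, the totals, net glass mass, are carried at full precision, exactly as shown in either problem or answer, from the weighed amounts on 120.8 kg of glass.
Per-material ignition loss:
  CaMg(CO3)2: 16.47 × 0.4758 = 7.836 kg
  barium carbonate: 12.00 × 0.2267 = 2.720 kg
  TiO2: 13.77 × 0.01000 = 0.1377 kg
  red lead: 73.57 × 0.02320 = 1.707 kg
  boric acid: 15.44 × 0.4354 = 6.723 kg
  calcium borate ore: 13.03 × 0.3306 = 4.308 kg
Total LOI = 23.43 kg
Glass = batch − LOI = 144.3 − 23.43 = 120.8 kg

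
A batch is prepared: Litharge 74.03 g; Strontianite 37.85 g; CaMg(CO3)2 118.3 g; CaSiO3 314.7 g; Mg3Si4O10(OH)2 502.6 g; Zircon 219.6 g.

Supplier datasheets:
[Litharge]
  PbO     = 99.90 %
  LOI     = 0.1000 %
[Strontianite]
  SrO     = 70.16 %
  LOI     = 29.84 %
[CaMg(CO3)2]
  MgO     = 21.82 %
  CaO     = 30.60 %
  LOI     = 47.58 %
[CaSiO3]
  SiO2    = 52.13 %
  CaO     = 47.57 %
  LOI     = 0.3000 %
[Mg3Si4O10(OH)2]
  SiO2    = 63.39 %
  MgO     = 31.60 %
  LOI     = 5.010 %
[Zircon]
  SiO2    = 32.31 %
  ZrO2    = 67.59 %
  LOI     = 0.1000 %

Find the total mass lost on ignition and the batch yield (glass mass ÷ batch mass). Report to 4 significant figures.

Every computation maintains exact precision all the way through. Working values are printed, rounded to four significant digits, across the worked steps — each reported value carries a single rounding — the derived quantities, which include the yield, LOI, totals, six oxide percentages, net glass mass, are computed in full precision, as written in the problem or the answer, using the weight values per 1173 g of glass.
Each material's LOI contribution:
  Litharge: 74.03 × 0.001000 = 0.07403 g
  Strontianite: 37.85 × 0.2984 = 11.29 g
  CaMg(CO3)2: 118.3 × 0.4758 = 56.29 g
  CaSiO3: 314.7 × 0.003000 = 0.9441 g
  Mg3Si4O10(OH)2: 502.6 × 0.05010 = 25.18 g
  Zircon: 219.6 × 0.001000 = 0.2196 g
Total LOI = 94.00 g
Glass = batch − LOI = 1267 − 94.00 = 1173 g

LOI loss = 94.00 g; glass = 1173 g; yield = 92.58%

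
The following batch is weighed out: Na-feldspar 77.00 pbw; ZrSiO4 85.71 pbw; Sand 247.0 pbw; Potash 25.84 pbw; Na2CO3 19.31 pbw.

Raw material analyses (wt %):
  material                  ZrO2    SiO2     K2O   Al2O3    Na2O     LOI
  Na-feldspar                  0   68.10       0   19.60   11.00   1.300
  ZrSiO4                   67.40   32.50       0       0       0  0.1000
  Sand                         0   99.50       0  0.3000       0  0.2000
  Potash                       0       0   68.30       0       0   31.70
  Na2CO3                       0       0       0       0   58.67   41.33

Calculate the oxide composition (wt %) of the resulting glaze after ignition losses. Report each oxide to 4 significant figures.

The whole derivation runs at exact precision through every step; working values are printed, rounded to four significant digits, as written. Every reported result is rounded a single time — all derived quantities (net glass mass, yield, ignition loss, five oxide percentages, the totals) are re-derived at full precision using the weight values on 437.1 pbw of glass, exactly as printed in the problem or the answer.
Delivered oxide masses:
  ZrO2: 85.71·0.6740 = 57.77 pbw
  SiO2: 77.00·0.6810 + 85.71·0.3250 + 247.0·0.9950 = 326.1 pbw
  K2O: 25.84·0.6830 = 17.65 pbw
  Al2O3: 77.00·0.1960 + 247.0·0.003000 = 15.83 pbw
  Na2O: 77.00·0.1100 + 19.31·0.5867 = 19.80 pbw
LOI: 77.00·0.01300 + 85.71·0.001000 + 247.0·0.002000 + 25.84·0.3170 + 19.31·0.4133 = 17.75 pbw
batch − LOI leaves glass = 454.9 − 17.75 = 437.1 pbw (equal to the oxide-mass sum)
each oxide over glass, ×100, is wt %

Glass mass = 437.1 pbw (batch 454.9 − LOI 17.75).
Composition: ZrO2 13.22%, SiO2 74.59%, K2O 4.038%, Al2O3 3.622%, Na2O 4.530%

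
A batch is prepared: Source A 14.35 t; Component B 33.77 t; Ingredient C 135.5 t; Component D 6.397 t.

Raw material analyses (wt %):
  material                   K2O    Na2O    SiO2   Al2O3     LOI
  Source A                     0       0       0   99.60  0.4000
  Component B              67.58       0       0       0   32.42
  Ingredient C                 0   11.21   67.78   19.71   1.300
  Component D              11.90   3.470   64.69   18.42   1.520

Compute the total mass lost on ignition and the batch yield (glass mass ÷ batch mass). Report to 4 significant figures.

LOI loss = 12.86 t; glass = 177.2 t; yield = 93.23%

Full float precision is kept in every operation. Intermediates are shown with 4-significant-digit rounding in the working — each reported figure is rounded just once; derived quantities (net glass mass, ignition loss, the totals, yield, four oxide percentages) are re-derived starting from the weights on 177.2 t of glass at exact precision as written in problem or answer.
Material-by-material LOI:
  Source A: 14.35 × 0.004000 = 0.05740 t
  Component B: 33.77 × 0.3242 = 10.95 t
  Ingredient C: 135.5 × 0.01300 = 1.761 t
  Component D: 6.397 × 0.01520 = 0.09723 t
Total LOI = 12.86 t
Glass = batch − LOI = 190.0 − 12.86 = 177.2 t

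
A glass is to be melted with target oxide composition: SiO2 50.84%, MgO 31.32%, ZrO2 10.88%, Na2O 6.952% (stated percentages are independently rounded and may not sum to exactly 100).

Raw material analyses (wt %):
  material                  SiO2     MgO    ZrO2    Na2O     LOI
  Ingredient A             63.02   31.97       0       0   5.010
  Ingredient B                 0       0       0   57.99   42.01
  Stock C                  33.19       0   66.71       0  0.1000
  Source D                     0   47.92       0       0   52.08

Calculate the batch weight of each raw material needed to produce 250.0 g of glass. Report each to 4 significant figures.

Rounding to 4 significant digits governs every working value as printed. Every computation holds full precision from first step to last; exactly one rounding is applied to each reported number; all derived quantities, which include LOI, totals, four oxide percentages, glass mass, yield, are carried at exact precision, exactly as shown in either problem or answer, starting from the weights on 250.0 g of glass.
Target oxide masses per 250.0 g glass:
  SiO2: 50.84% × 250.0 = 127.1 g
  MgO: 31.32% × 250.0 = 78.30 g
  ZrO2: 10.88% × 250.0 = 27.20 g
  Na2O: 6.952% × 250.0 = 17.38 g
Per-oxide balance check with the batch weights as given, relative to the basis at hand (sum by sum, the targets are met up to rounding of the answer):
  SiO2: 180.2·0.6302 + 40.77·0.3319 = 127.1 g (target 127.1 g)
  MgO: 180.2·0.3197 + 43.17·0.4792 = 78.30 g (target 78.30 g)
  ZrO2: 40.77·0.6671 = 27.20 g (target 27.20 g)
  Na2O: 29.97·0.5799 = 17.38 g (target 17.38 g)
Mass balance on the glass: net batch after ignition = 250.0 g (the targets, summed, come to 250.0 g; stated basis 250.0 g — deltas are rounding alone).
Batch grand total — Σ batch = 294.1 g; the LOI term Σ batch·LOI equals 44.14 g; yield: glass divided by total = 84.99%.

Batch per 250.0 g glass:
  Ingredient A: 180.2 g
  Ingredient B: 29.97 g
  Stock C: 40.77 g
  Source D: 43.17 g
Total batch = 294.1 g; LOI loss = 44.14 g; yield = 84.99%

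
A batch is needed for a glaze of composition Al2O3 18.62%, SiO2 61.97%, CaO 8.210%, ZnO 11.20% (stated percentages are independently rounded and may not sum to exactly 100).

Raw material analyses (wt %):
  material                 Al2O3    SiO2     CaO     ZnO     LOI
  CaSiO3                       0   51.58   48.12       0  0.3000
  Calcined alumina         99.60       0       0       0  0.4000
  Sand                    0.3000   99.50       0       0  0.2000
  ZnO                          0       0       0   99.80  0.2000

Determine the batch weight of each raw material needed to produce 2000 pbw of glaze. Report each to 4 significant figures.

Batch per 2000 pbw glaze:
  CaSiO3: 341.2 pbw
  Calcined alumina: 370.7 pbw
  Sand: 1069 pbw
  ZnO: 224.4 pbw
Total batch = 2005 pbw; LOI loss = 5.093 pbw; yield = 99.75%

The whole derivation holds full precision through every step. Rounding to 4 significant digits governs every working value as shown — exactly one rounding goes into every reported number. All derived quantities, which include the four compositions, totals, glass mass, yield, LOI, are re-derived in exact precision, as quoted within problem or answer, starting from the weights at 2000 pbw of glass.
Target masses of each oxide per 2000 pbw glaze:
  Al2O3: 18.62% × 2000 = 372.4 pbw
  SiO2: 61.97% × 2000 = 1239 pbw
  CaO: 8.210% × 2000 = 164.2 pbw
  ZnO: 11.20% × 2000 = 224.0 pbw
A balance pass over the oxides, working from each reported weight, relative to the basis at hand (each sum matches its target mass given rounding of the digits):
  Al2O3: 370.7·0.9960 + 1069·0.003000 = 372.4 pbw (target 372.4 pbw)
  SiO2: 341.2·0.5158 + 1069·0.9950 = 1240 pbw (target 1239 pbw)
  CaO: 341.2·0.4812 = 164.2 pbw (target 164.2 pbw)
  ZnO: 224.4·0.9980 = 224.0 pbw (target 224.0 pbw)
Mass balance on the glass: Σ batch − LOI loss = 2000 pbw (the Σ of target masses is 2000 pbw; the stated basis being 2000 pbw — differing by rounding only).
Batch grand total — Σ batch = 2005 pbw; loss to ignition Σ batch·LOI = 5.093 pbw; yield: glass divided by total = 99.75%.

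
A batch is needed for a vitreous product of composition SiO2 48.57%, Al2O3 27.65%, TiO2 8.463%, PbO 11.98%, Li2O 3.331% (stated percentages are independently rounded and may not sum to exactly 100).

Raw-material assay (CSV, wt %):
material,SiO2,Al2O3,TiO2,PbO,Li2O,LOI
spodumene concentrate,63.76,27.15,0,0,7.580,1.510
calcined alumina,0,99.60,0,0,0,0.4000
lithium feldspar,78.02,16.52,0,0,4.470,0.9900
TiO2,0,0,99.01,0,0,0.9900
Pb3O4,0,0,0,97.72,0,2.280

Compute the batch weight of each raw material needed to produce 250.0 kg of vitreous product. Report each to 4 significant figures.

Batch per 250.0 kg vitreous product:
  spodumene concentrate: 34.90 kg
  calcined alumina: 38.81 kg
  lithium feldspar: 127.1 kg
  TiO2: 21.37 kg
  Pb3O4: 30.65 kg
Total batch = 252.8 kg; LOI loss = 2.851 kg; yield = 98.87%

Full float precision is kept in every operation — mid-chain values are shown, rounded to 4 significant digits, within the worked lines. Each reported value undergoes a single rounding; the derived quantities, including the totals, the yield, LOI, glass mass, the five compositions, are carried using the weight values for 250.0 kg of glass at exact precision, exactly as printed in the question or the answer.
Target oxide masses per 250.0 kg vitreous product:
  SiO2: 48.57% × 250.0 = 121.4 kg
  Al2O3: 27.65% × 250.0 = 69.12 kg
  TiO2: 8.463% × 250.0 = 21.16 kg
  PbO: 11.98% × 250.0 = 29.95 kg
  Li2O: 3.331% × 250.0 = 8.328 kg
Checking each oxide sum per the reported batch figures, per the basis as stated (summed amounts equal target values exact up to rounding of places):
  SiO2: 34.90·0.6376 + 127.1·0.7802 = 121.4 kg (target 121.4 kg)
  Al2O3: 34.90·0.2715 + 38.81·0.9960 + 127.1·0.1652 = 69.13 kg (target 69.12 kg)
  TiO2: 21.37·0.9901 = 21.16 kg (target 21.16 kg)
  PbO: 30.65·0.9772 = 29.95 kg (target 29.95 kg)
  Li2O: 34.90·0.07580 + 127.1·0.04470 = 8.327 kg (target 8.328 kg)
Mass balance on the glass: total charge less LOI = 250.0 kg (per-oxide target masses sum to 250.0 kg; with the basis standing at 250.0 kg — rounding explains the deltas).
Whole-batch sum: Σ batch = 252.8 kg; LOI loss = Σ batch·LOI = 2.851 kg; as yield: glass ÷ batch → 98.87%.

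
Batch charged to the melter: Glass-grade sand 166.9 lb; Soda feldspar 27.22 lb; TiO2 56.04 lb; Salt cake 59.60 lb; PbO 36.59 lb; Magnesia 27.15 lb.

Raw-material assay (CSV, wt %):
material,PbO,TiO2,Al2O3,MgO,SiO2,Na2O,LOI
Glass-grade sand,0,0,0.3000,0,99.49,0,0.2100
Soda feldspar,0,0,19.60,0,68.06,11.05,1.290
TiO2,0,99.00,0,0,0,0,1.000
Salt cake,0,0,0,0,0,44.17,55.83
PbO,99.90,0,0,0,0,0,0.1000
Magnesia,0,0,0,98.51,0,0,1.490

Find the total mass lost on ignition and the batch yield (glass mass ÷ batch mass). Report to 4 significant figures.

All internal work carries full float precision at every stage. The intermediate values are printed with 4-significant-figure rounding within the worked lines — every reported figure carries a single rounding. All derived quantities are computed in exact precision (the totals, ignition loss, the yield, the six compositions, net glass mass) starting from the weights per 338.5 lb of glass, precisely as stated by the question or the answer.
Each material's LOI contribution:
  Glass-grade sand: 166.9 × 0.002100 = 0.3505 lb
  Soda feldspar: 27.22 × 0.01290 = 0.3511 lb
  TiO2: 56.04 × 0.01000 = 0.5604 lb
  Salt cake: 59.60 × 0.5583 = 33.27 lb
  PbO: 36.59 × 0.001000 = 0.03659 lb
  Magnesia: 27.15 × 0.01490 = 0.4045 lb
Total LOI = 34.98 lb
Glass = batch − LOI = 373.5 − 34.98 = 338.5 lb

LOI loss = 34.98 lb; glass = 338.5 lb; yield = 90.64%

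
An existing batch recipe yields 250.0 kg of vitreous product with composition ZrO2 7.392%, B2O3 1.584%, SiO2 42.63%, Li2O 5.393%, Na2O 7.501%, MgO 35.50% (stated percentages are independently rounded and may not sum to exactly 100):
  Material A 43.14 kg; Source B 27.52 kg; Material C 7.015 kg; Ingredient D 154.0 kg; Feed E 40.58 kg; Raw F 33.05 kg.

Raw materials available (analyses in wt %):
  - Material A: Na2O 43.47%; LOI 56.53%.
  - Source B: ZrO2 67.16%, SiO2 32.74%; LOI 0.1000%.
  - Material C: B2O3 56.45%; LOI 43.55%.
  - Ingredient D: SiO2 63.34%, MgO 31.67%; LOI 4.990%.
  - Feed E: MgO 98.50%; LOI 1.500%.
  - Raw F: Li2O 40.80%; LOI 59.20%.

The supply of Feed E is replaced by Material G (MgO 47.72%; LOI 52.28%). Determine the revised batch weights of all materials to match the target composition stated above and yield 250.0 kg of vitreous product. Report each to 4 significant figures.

Revised batch per 250.0 kg vitreous product:
  Material A: 43.14 kg
  Source B: 27.52 kg
  Material C: 7.015 kg
  Ingredient D: 154.0 kg
  Material G: 83.75 kg
  Raw F: 33.05 kg
Total batch = 348.5 kg; LOI loss = 98.50 kg

Each numeric step keeps full float precision from start to finish. Values along the way are displayed rounded off to 4 significant digits at each printed step. Each reported number receives exactly one rounding; derived quantities (the totals, yield, LOI, glass mass, six oxide percentages) are recomputed at full precision from the weighed amounts on 250.0 kg of glass as given in question or answer.
The oxide mass targets at 250.0 kg vitreous product:
  ZrO2: 7.392% × 250.0 = 18.48 kg
  B2O3: 1.584% × 250.0 = 3.960 kg
  SiO2: 42.63% × 250.0 = 106.6 kg
  Li2O: 5.393% × 250.0 = 13.48 kg
  Na2O: 7.501% × 250.0 = 18.75 kg
  MgO: 35.50% × 250.0 = 88.75 kg
Oxide-by-oxide audit with the batch weights as given, versus the basis set out (sums match the target masses inside rounding margins):
  ZrO2: 27.52·0.6716 = 18.48 kg (target 18.48 kg)
  B2O3: 7.015·0.5645 = 3.960 kg (target 3.960 kg)
  SiO2: 27.52·0.3274 + 154.0·0.6334 = 106.6 kg (target 106.6 kg)
  Li2O: 33.05·0.4080 = 13.48 kg (target 13.48 kg)
  Na2O: 43.14·0.4347 = 18.75 kg (target 18.75 kg)
  MgO: 154.0·0.3167 + 83.75·0.4772 = 88.74 kg (target 88.75 kg)
Glass-mass sanity pass: the batch minus its LOI: 250.0 kg (the targets, summed, come to 250.0 kg; versus the stated basis of 250.0 kg — any gap is answer rounding).
Batch grand total — Σ batch = 348.5 kg; the LOI term Σ batch·LOI equals 98.50 kg; yield = glass ÷ total batch = 71.73%.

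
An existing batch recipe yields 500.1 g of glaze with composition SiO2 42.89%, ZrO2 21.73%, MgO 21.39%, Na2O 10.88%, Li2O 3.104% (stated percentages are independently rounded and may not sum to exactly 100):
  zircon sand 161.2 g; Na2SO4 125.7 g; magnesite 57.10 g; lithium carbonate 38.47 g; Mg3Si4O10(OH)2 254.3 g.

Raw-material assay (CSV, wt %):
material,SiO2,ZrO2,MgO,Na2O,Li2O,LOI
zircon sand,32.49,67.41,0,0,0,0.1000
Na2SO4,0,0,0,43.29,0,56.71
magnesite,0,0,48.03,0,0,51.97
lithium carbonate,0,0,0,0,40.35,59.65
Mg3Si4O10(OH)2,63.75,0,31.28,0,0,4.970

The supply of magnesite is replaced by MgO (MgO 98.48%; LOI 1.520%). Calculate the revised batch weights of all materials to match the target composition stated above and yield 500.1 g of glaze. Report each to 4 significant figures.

Revised batch per 500.1 g glaze:
  zircon sand: 161.2 g
  Na2SO4: 125.7 g
  MgO: 27.85 g
  lithium carbonate: 38.47 g
  Mg3Si4O10(OH)2: 254.3 g
Total batch = 607.5 g; LOI loss = 107.5 g

Mid-chain values appear (rounded to 4 significant figures) in the working — full float precision is maintained from start to finish — every reported number takes just one rounding; the derived quantities (the yield, net glass mass, LOI, the totals, the five compositions) are re-derived from the weighed amounts for 500.1 g of glass at full float precision, precisely as stated by the problem or the answer.
Per-oxide target masses for 500.1 g glaze:
  SiO2: 42.89% × 500.1 = 214.5 g
  ZrO2: 21.73% × 500.1 = 108.7 g
  MgO: 21.39% × 500.1 = 107.0 g
  Na2O: 10.88% × 500.1 = 54.41 g
  Li2O: 3.104% × 500.1 = 15.52 g
A balance pass over the oxides, on the weights just shown, versus the basis set out (every target is met by its sum inside rounding margins):
  SiO2: 161.2·0.3249 + 254.3·0.6375 = 214.5 g (target 214.5 g)
  ZrO2: 161.2·0.6741 = 108.7 g (target 108.7 g)
  MgO: 27.85·0.9848 + 254.3·0.3128 = 107.0 g (target 107.0 g)
  Na2O: 125.7·0.4329 = 54.42 g (target 54.41 g)
  Li2O: 38.47·0.4035 = 15.52 g (target 15.52 g)
Auditing the glass mass value: total batch − LOI = 500.1 g (oxide target masses add up to 500.1 g; the stated basis being 500.1 g — rounding explains the deltas).
Batch total: Σ batch = 607.5 g; loss to ignition Σ batch·LOI = 107.5 g; glass ÷ batch gives a yield of 82.31%.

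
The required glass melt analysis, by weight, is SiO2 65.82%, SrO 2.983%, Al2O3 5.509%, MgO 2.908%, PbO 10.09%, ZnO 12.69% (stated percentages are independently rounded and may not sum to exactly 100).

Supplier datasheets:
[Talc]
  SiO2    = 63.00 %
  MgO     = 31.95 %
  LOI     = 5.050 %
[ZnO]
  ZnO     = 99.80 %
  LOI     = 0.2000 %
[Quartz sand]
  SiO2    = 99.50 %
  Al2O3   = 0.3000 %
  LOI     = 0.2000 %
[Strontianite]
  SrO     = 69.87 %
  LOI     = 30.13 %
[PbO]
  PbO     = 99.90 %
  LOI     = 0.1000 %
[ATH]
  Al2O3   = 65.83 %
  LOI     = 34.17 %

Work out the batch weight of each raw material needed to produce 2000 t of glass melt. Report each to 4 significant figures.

Batch per 2000 t glass melt:
  Talc: 182.0 t
  ZnO: 254.3 t
  Quartz sand: 1208 t
  Strontianite: 85.39 t
  PbO: 202.0 t
  ATH: 161.9 t
Total batch = 2094 t; LOI loss = 93.37 t; yield = 95.54%

Each numeric step maintains full precision at each step. The intermediate values are shown rounded to four significant figures across the worked steps — each reported figure is rounded exactly once — derived quantities, which include the yield, the totals, ignition loss, glass mass, six oxide percentages, are carried in full precision, precisely as stated by the problem or answer text, from the weighed amounts at 2000 t of glass.
Target masses of each oxide per 2000 t glass melt:
  SiO2: 65.82% × 2000 = 1316 t
  SrO: 2.983% × 2000 = 59.66 t
  Al2O3: 5.509% × 2000 = 110.2 t
  MgO: 2.908% × 2000 = 58.16 t
  PbO: 10.09% × 2000 = 201.8 t
  ZnO: 12.69% × 2000 = 253.8 t
Oxide-by-oxide audit from the weights as reported, relative to the basis at hand (every target is met by its sum up to rounding of the answer):
  SiO2: 182.0·0.6300 + 1208·0.9950 = 1317 t (target 1316 t)
  SrO: 85.39·0.6987 = 59.66 t (target 59.66 t)
  Al2O3: 1208·0.003000 + 161.9·0.6583 = 110.2 t (target 110.2 t)
  MgO: 182.0·0.3195 = 58.15 t (target 58.16 t)
  PbO: 202.0·0.9990 = 201.8 t (target 201.8 t)
  ZnO: 254.3·0.9980 = 253.8 t (target 253.8 t)
Glass-mass closure: batch total minus LOI = 2000 t (oxide target masses add up to 2000 t; basis as stated: 2000 t — gaps are rounding artifacts).
Adding the batch up: Σ batch = 2094 t; LOI removed, Σ of batch·LOI: 93.37 t; the yield ratio, glass ÷ batch: 95.54%.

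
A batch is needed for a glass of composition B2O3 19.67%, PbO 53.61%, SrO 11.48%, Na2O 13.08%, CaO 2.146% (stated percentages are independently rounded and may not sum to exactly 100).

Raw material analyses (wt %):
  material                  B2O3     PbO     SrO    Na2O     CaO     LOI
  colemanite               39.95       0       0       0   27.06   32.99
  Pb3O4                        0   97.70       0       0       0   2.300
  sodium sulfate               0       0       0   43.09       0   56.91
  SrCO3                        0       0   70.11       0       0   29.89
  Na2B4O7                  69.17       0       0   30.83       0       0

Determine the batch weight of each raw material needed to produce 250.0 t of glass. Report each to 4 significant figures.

Batch per 250.0 t glass:
  colemanite: 19.83 t
  Pb3O4: 137.2 t
  sodium sulfate: 33.22 t
  SrCO3: 40.94 t
  Na2B4O7: 59.64 t
Total batch = 290.8 t; LOI loss = 40.84 t; yield = 85.96%

Working values appear (rounded to four significant digits) alongside each step; all internal work holds full float precision at every stage — each reported figure is rounded only once. All derived quantities are re-derived using the weight values per 250.0 t of glass at full precision (yield, LOI, five oxide percentages, totals, glass mass), exactly as printed in question or answer.
Oxide mass targets, per 250.0 t glass:
  B2O3: 19.67% × 250.0 = 49.18 t
  PbO: 53.61% × 250.0 = 134.0 t
  SrO: 11.48% × 250.0 = 28.70 t
  Na2O: 13.08% × 250.0 = 32.70 t
  CaO: 2.146% × 250.0 = 5.365 t
Mass-balance tally per oxide given the weights on record, per the basis as stated (sum by sum, the targets are met inside rounding margins):
  B2O3: 19.83·0.3995 + 59.64·0.6917 = 49.18 t (target 49.18 t)
  PbO: 137.2·0.9770 = 134.0 t (target 134.0 t)
  SrO: 40.94·0.7011 = 28.70 t (target 28.70 t)
  Na2O: 33.22·0.4309 + 59.64·0.3083 = 32.70 t (target 32.70 t)
  CaO: 19.83·0.2706 = 5.366 t (target 5.365 t)
Glass-mass bookkeeping: net batch after ignition = 250.0 t (oxide target masses add up to 250.0 t; the stated basis being 250.0 t — any gap is answer rounding).
Summing the batch: Σ batch = 290.8 t; Σ batch·LOI gives LOI loss = 40.84 t; yield = glass ÷ total batch = 85.96%.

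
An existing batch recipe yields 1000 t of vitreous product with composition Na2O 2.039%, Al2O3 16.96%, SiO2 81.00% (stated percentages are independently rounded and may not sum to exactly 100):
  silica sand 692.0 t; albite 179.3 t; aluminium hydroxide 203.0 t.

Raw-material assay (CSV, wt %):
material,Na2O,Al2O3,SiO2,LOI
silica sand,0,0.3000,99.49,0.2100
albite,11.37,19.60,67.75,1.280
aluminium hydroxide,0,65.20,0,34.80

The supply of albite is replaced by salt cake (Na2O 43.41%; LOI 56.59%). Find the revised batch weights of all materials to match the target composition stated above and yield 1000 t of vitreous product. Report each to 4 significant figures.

Revised batch per 1000 t vitreous product:
  silica sand: 814.2 t
  salt cake: 46.97 t
  aluminium hydroxide: 256.4 t
Total batch = 1118 t; LOI loss = 117.5 t

Each numeric step carries full precision in every operation. Values along the way are shown rounded to four significant figures in the printout — each reported result is rounded just once; all derived quantities, including glass mass, the totals, ignition loss, yield, the three compositions, are re-derived from the batch weights at 1000 t of glass in full precision as given in the problem or answer text.
Target masses of each oxide per 1000 t vitreous product:
  Na2O: 2.039% × 1000 = 20.39 t
  Al2O3: 16.96% × 1000 = 169.6 t
  SiO2: 81.00% × 1000 = 810.0 t
Per-oxide balance check given the weights on record, at the basis given (every target is met by its sum given rounding of the digits):
  Na2O: 46.97·0.4341 = 20.39 t (target 20.39 t)
  Al2O3: 814.2·0.003000 + 256.4·0.6520 = 169.6 t (target 169.6 t)
  SiO2: 814.2·0.9949 = 810.0 t (target 810.0 t)
Glass-mass bookkeeping: batch total minus LOI = 1000 t (targets for the oxides total 1000 t; stated basis 1000 t — gaps are rounding artifacts).
Whole-batch sum: Σ batch = 1118 t; LOI removed, Σ of batch·LOI: 117.5 t; yield, glass over the total, = 89.48%.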